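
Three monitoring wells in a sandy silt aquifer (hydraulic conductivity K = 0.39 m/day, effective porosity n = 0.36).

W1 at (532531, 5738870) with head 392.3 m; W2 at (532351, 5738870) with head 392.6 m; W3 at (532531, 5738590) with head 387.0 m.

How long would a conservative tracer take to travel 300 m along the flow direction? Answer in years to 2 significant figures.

40 years

∂h/∂x = (392.6 − 392.3) / (532351 − 532531) = -0.001667
∂h/∂y = (387.0 − 392.3) / (5738590 − 5738870) = +0.01893
|∇h| = √(-0.001667² + 0.01893²) = 0.019
Seepage velocity v = K·i/n = 0.39 × 0.019 / 0.36 = 0.02058 m/day.
t = 300 / 0.02058 = 1.458e+04 days = 39.9 years.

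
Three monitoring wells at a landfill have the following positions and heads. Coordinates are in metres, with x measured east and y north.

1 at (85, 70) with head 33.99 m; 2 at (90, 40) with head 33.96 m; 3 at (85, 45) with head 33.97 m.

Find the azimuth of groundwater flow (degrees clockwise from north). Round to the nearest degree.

Three-point gradient (reference 1): Δ to 2 = (5, -30, -0.03), Δ to 3 = (0, -25, -0.02).
∂h/∂x = -0.001200, ∂h/∂y = +0.0008000 (det = -125).
Flow direction (−∇h) has components (+0.001200 E, -0.0008000 N).
Azimuth = atan2(E, N) = atan2(+0.001200, -0.0008000) = 123.7° ≈ 124°.

124°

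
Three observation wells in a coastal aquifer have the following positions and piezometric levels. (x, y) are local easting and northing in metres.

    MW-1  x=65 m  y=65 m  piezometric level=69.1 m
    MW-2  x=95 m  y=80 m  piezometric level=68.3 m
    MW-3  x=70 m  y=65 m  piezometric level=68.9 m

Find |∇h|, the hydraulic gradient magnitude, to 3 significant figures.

0.0481

With h = a·x + b·y + c and MW-1 as origin, the differences give:
  30·a + 15·b = -0.8
  5·a + 0·b = -0.2
Eliminate b (×0 and ×15, subtract): -75·a = 3.00 → a = ∂h/∂x = -0.04000
Back-substitute: b = ∂h/∂y = +0.02667.
|∇h| = √(-0.04000² + 0.02667²) = 0.04808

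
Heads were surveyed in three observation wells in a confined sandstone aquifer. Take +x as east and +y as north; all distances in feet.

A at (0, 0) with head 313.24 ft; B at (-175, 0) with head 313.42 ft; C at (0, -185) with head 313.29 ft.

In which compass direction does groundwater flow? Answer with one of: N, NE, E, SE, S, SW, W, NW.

∂h/∂x = (313.42 − 313.24) / (-175 − 0) = -0.001029
∂h/∂y = (313.29 − 313.24) / (-185 − 0) = -0.0002703
Flow = −∇h = (+0.001029 east, +0.0002703 north), which points east.

E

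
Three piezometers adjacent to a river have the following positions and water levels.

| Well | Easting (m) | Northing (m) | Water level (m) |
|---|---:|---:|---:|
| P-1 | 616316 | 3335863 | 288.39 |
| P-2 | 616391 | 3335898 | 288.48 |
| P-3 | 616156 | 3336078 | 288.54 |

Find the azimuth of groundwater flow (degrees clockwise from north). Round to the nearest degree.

209°

Three-point gradient (reference P-1): Δ to P-2 = (75, 35, +0.09), Δ to P-3 = (-160, 215, +0.15).
∂h/∂x = +0.0006490, ∂h/∂y = +0.001181 (det = 21725).
Flow direction (−∇h) has components (-0.0006490 E, -0.001181 N).
Azimuth = atan2(E, N) = atan2(-0.0006490, -0.001181) = 208.8° ≈ 209°.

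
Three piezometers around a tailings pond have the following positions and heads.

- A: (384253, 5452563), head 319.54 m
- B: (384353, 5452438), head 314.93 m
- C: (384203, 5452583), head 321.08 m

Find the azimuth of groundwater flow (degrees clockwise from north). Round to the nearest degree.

Taking A as reference: B−A = (100, -125, -4.61); C−A = (-50, 20, +1.54).
Solve a·Δx + b·Δy = Δh: det = 100·20 − (-50)·(-125) = -4250.
∂h/∂x = [(-4.61)·20 − (+1.54)·(-125)] / -4250 = -0.02360
∂h/∂y = [100·(+1.54) − (-50)·(-4.61)] / -4250 = +0.01800
Flow direction (−∇h) has components (+0.02360 E, -0.01800 N).
Azimuth = atan2(E, N) = atan2(+0.02360, -0.01800) = 127.3° ≈ 127°.

127°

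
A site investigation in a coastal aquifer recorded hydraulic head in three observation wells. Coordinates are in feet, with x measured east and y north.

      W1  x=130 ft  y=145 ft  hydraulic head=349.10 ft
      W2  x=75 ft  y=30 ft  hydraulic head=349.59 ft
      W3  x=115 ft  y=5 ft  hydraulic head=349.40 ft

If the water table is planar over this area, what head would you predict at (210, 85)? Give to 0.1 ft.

Taking W1 as reference: W2−W1 = (-55, -115, +0.49); W3−W1 = (-15, -140, +0.30).
Determinant of the coordinate differences = (-55)·(-140) − (-15)·(-115) = 5975.
∂h/∂x = [(+0.49)·(-140) − (+0.30)·(-115)] / 5975 = -0.005707
∂h/∂y = [(-55)·(+0.30) − (-15)·(+0.49)] / 5975 = -0.001531
h(210, 85) = 349.10 + (-0.005707)·(80) + (-0.001531)·(-60) = 349.10 -0.457 +0.092 = 348.735 ft.

348.7 ft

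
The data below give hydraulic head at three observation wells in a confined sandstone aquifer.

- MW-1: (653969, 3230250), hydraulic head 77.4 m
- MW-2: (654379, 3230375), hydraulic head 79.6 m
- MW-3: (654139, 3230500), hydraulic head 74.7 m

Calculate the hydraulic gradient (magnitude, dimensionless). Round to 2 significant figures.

Taking MW-1 as reference: MW-2−MW-1 = (410, 125, +2.2); MW-3−MW-1 = (170, 250, -2.7).
Determinant of the coordinate differences = 410·250 − 170·125 = 81250.
∂h/∂x = [(+2.2)·250 − (-2.7)·125] / 81250 = +0.01092
∂h/∂y = [410·(-2.7) − 170·(+2.2)] / 81250 = -0.01823
|∇h| = √(0.01092² + -0.01823²) = 0.02125

0.021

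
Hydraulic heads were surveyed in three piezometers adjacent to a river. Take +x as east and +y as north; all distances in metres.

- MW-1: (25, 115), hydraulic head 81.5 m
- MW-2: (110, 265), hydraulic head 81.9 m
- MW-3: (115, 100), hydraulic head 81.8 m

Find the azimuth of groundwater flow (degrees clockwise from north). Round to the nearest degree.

With h = a·x + b·y + c and MW-1 as origin, the differences give:
  85·a + 150·b = +0.4
  90·a + (-15)·b = +0.3
Eliminate b (×(-15) and ×150, subtract): -14775·a = -51.00 → a = ∂h/∂x = +0.003452
Back-substitute: b = ∂h/∂y = +0.0007107.
Flow direction (−∇h) has components (-0.003452 E, -0.0007107 N).
Azimuth = atan2(E, N) = atan2(-0.003452, -0.0007107) = 258.4° ≈ 258°.

258°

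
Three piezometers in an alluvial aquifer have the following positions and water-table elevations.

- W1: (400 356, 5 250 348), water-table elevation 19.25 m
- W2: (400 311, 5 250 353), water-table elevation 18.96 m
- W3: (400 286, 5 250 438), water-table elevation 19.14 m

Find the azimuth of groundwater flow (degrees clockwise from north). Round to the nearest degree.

Three-point gradient (reference W1): Δ to W2 = (-45, 5, -0.29), Δ to W3 = (-70, 90, -0.11).
∂h/∂x = +0.006905, ∂h/∂y = +0.004149 (det = -3700).
Flow direction (−∇h) has components (-0.006905 E, -0.004149 N).
Azimuth = atan2(E, N) = atan2(-0.006905, -0.004149) = 239.0° ≈ 239°.

239°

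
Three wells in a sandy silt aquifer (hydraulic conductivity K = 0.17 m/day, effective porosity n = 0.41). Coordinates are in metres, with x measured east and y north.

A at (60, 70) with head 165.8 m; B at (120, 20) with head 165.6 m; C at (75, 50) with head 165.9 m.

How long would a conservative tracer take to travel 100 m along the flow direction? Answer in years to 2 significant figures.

23 years

Three-point gradient (reference A): Δ to B = (60, -50, -0.2), Δ to C = (15, -20, +0.1).
∂h/∂x = -0.02000, ∂h/∂y = -0.02000 (det = -450).
|∇h| = √(-0.02000² + -0.02000²) = 0.02828
Seepage velocity v = K·i/n = 0.17 × 0.02828 / 0.41 = 0.01173 m/day.
t = 100 / 0.01173 = 8525 days = 23.3 years.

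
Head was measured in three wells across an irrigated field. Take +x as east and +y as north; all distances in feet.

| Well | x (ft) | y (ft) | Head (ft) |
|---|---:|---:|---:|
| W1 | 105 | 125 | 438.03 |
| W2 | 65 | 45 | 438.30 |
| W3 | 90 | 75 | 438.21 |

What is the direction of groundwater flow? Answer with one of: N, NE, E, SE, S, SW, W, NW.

Three-point gradient (reference W1): Δ to W2 = (-40, -80, +0.27), Δ to W3 = (-15, -50, +0.18).
∂h/∂x = +0.001125, ∂h/∂y = -0.003937 (det = 800).
Flow = −∇h = (-0.001125 east, +0.003937 north), which points north.

N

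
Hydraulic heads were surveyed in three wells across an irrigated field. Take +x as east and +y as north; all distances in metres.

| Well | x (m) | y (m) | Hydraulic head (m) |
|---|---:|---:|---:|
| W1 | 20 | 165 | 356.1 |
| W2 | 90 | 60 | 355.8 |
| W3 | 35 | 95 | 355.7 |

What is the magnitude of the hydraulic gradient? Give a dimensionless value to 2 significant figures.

Differences from W1: to W2 (Δx, Δy, Δh) = (70, -105, -0.3); to W3 = (15, -70, -0.4).
Determinant of the coordinate differences = 70·(-70) − 15·(-105) = -3325.
∂h/∂x = [(-0.3)·(-70) − (-0.4)·(-105)] / -3325 = +0.006316
∂h/∂y = [70·(-0.4) − 15·(-0.3)] / -3325 = +0.007068
|∇h| = √(0.006316² + 0.007068²) = 0.009479

0.0095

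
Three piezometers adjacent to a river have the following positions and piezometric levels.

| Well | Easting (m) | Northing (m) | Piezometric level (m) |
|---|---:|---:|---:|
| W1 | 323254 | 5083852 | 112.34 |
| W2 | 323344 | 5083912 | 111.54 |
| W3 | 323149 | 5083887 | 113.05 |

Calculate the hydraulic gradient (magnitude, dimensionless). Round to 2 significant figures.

0.0078

Taking W1 as reference: W2−W1 = (90, 60, -0.80); W3−W1 = (-105, 35, +0.71).
Determinant of the coordinate differences = 90·35 − (-105)·60 = 9450.
∂h/∂x = [(-0.80)·35 − (+0.71)·60] / 9450 = -0.007471
∂h/∂y = [90·(+0.71) − (-105)·(-0.80)] / 9450 = -0.002127
|∇h| = √(-0.007471² + -0.002127²) = 0.007768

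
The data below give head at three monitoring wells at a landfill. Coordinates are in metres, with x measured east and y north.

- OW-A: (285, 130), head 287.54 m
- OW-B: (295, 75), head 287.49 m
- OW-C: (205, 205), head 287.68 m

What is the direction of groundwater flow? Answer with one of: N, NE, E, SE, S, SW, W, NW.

With h = a·x + b·y + c and OW-A as origin, the differences give:
  10·a + (-55)·b = -0.05
  (-80)·a + 75·b = +0.14
Eliminate b (×75 and ×(-55), subtract): -3650·a = 3.950 → a = ∂h/∂x = -0.001082
Back-substitute: b = ∂h/∂y = +0.0007123.
Flow = −∇h = (+0.001082 east, -0.0007123 north), which points southeast.

SE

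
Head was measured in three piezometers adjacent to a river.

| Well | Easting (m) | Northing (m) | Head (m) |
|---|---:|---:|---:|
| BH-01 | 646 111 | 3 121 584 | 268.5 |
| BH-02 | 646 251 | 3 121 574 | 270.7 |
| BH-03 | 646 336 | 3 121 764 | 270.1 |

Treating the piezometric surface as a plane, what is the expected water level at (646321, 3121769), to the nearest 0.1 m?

Three-point gradient (reference BH-01): Δ to BH-02 = (140, -10, +2.2), Δ to BH-03 = (225, 180, +1.6).
∂h/∂x = +0.01501, ∂h/∂y = -0.009872 (det = 27450).
h(646321, 3121769) = 268.5 + (+0.01501)·(210) + (-0.009872)·(185) = 268.5 +3.152 -1.826 = 269.826 m.

269.8 m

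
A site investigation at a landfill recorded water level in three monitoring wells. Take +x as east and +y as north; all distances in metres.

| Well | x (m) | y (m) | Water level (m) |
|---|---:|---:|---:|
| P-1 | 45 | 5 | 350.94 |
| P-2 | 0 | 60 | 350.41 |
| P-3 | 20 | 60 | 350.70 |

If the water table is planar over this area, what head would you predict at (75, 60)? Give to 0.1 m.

Taking P-1 as reference: P-2−P-1 = (-45, 55, -0.53); P-3−P-1 = (-25, 55, -0.24).
Determinant of the coordinate differences = (-45)·55 − (-25)·55 = -1100.
∂h/∂x = [(-0.53)·55 − (-0.24)·55] / -1100 = +0.01450
∂h/∂y = [(-45)·(-0.24) − (-25)·(-0.53)] / -1100 = +0.002227
h(75, 60) = 350.94 + (+0.01450)·(30) + (+0.002227)·(55) = 350.94 +0.435 +0.122 = 351.497 m.

351.5 m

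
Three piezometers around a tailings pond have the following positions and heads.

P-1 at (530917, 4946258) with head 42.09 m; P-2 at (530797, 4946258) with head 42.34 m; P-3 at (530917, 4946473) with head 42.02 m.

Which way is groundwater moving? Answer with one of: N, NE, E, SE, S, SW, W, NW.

∂h/∂x = (42.34 − 42.09) / (530797 − 530917) = -0.002083
∂h/∂y = (42.02 − 42.09) / (4946473 − 4946258) = -0.0003256
Flow = −∇h = (+0.002083 east, +0.0003256 north), which points east.

E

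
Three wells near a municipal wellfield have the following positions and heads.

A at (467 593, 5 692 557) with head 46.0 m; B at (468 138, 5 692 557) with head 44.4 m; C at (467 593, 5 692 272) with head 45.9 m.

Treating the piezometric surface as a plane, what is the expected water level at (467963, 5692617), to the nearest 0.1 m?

∂h/∂x = (44.4 − 46.0) / (468138 − 467593) = -0.002936
∂h/∂y = (45.9 − 46.0) / (5692272 − 5692557) = +0.0003509
h(467963, 5692617) = 46.0 + (-0.002936)·(370) + (+0.0003509)·(60) = 46.0 -1.086 +0.021 = 44.935 m.

44.9 m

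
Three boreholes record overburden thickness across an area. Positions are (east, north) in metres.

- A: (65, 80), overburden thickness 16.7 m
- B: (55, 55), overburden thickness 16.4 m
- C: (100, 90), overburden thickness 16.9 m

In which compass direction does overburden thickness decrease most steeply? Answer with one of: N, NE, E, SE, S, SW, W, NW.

S

With d = a·x + b·y + c and A as origin, the differences give:
  (-10)·a + (-25)·b = -0.3
  35·a + 10·b = +0.2
Eliminate b (×10 and ×(-25), subtract): 775·a = 2.00 → a = ∂d/∂x = +0.002581
Back-substitute: b = ∂d/∂y = +0.01097.
Steepest decrease is along −∇f = (-0.002581 E, -0.01097 N) → south.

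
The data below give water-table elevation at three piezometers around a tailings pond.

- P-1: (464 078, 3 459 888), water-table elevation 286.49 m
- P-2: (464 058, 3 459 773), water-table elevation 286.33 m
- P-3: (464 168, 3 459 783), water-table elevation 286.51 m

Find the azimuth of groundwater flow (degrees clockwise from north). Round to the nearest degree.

Three-point gradient (reference P-1): Δ to P-2 = (-20, -115, -0.16), Δ to P-3 = (90, -105, +0.02).
∂h/∂x = +0.001534, ∂h/∂y = +0.001124 (det = 12450).
Flow direction (−∇h) has components (-0.001534 E, -0.001124 N).
Azimuth = atan2(E, N) = atan2(-0.001534, -0.001124) = 233.8° ≈ 234°.

234°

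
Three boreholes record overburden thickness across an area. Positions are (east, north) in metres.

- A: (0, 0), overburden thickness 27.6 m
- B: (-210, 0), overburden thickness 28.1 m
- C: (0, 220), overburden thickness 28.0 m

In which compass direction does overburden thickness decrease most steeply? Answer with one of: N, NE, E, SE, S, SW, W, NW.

SE

∂d/∂x = (28.1 − 27.6) / (-210 − 0) = -0.002381
∂d/∂y = (28.0 − 27.6) / (220 − 0) = +0.001818
Steepest decrease is along −∇f = (+0.002381 E, -0.001818 N) → southeast.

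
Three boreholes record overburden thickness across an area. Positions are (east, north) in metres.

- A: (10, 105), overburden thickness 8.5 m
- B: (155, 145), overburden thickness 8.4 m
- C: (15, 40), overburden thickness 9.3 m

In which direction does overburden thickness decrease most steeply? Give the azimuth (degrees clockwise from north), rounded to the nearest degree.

Three-point gradient (reference A): Δ to B = (145, 40, -0.1), Δ to C = (5, -65, +0.8).
∂d/∂x = +0.002649, ∂d/∂y = -0.01210 (det = -9625).
Steepest decrease is along −∇f: components (-0.002649 E, +0.01210 N).
Azimuth = atan2(-0.002649, +0.01210) = 347.7° ≈ 348°.

348°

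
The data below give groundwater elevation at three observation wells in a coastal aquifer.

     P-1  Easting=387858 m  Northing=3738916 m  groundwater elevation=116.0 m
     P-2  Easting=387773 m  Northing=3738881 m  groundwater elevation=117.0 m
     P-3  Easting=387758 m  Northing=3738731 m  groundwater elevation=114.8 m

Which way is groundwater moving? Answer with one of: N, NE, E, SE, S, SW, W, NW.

Differences from P-1: to P-2 (Δx, Δy, Δh) = (-85, -35, +1.0); to P-3 = (-100, -185, -1.2).
Solve a·Δx + b·Δy = Δh: det = (-85)·(-185) − (-100)·(-35) = 12225.
∂h/∂x = [(+1.0)·(-185) − (-1.2)·(-35)] / 12225 = -0.01857
∂h/∂y = [(-85)·(-1.2) − (-100)·(+1.0)] / 12225 = +0.01652
Flow = −∇h = (+0.01857 east, -0.01652 north), which points southeast.

SE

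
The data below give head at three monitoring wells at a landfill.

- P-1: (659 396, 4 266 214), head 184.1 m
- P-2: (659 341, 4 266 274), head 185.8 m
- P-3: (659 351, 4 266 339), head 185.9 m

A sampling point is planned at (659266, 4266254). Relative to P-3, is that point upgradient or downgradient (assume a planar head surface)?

Differences from P-1: to P-2 (Δx, Δy, Δh) = (-55, 60, +1.7); to P-3 = (-45, 125, +1.8).
Determinant of the coordinate differences = (-55)·125 − (-45)·60 = -4175.
∂h/∂x = [(+1.7)·125 − (+1.8)·60] / -4175 = -0.02503
∂h/∂y = [(-55)·(+1.8) − (-45)·(+1.7)] / -4175 = +0.005389
Head at (659266, 4266254) = 184.1 + (-0.02503)·(-130) + (+0.005389)·(40) = 187.57 m.
That is higher than the 185.9 m at P-3, so the point is upgradient.

upgradient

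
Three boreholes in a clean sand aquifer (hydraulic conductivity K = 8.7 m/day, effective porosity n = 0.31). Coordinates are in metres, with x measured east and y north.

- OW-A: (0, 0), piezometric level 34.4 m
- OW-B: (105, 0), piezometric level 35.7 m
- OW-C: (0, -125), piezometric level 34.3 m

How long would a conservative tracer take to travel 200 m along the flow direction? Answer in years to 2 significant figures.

1.6 years

∂h/∂x = (35.7 − 34.4) / (105 − 0) = +0.01238
∂h/∂y = (34.3 − 34.4) / (-125 − 0) = +0.0008000
|∇h| = √(0.01238² + 0.0008000²) = 0.01241
Seepage velocity v = K·i/n = 8.7 × 0.01241 / 0.31 = 0.3483 m/day.
t = 200 / 0.3483 = 574.2 days = 1.57 years.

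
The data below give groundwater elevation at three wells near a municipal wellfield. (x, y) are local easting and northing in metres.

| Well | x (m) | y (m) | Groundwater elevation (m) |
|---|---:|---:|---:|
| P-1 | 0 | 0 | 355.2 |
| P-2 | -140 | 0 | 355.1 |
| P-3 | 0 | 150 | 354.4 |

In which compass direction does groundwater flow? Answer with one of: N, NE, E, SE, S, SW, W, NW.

∂h/∂x = (355.1 − 355.2) / (-140 − 0) = +0.0007143
∂h/∂y = (354.4 − 355.2) / (150 − 0) = -0.005333
Flow = −∇h = (-0.0007143 east, +0.005333 north), which points north.

N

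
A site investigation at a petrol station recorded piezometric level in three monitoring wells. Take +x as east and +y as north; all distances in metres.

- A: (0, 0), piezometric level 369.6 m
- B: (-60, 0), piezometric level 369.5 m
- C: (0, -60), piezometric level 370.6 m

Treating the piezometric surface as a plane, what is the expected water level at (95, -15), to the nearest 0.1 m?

∂h/∂x = (369.5 − 369.6) / (-60 − 0) = +0.001667
∂h/∂y = (370.6 − 369.6) / (-60 − 0) = -0.01667
h(95, -15) = 369.6 + (+0.001667)·(95) + (-0.01667)·(-15) = 369.6 +0.158 +0.250 = 370.008 m.

370.0 m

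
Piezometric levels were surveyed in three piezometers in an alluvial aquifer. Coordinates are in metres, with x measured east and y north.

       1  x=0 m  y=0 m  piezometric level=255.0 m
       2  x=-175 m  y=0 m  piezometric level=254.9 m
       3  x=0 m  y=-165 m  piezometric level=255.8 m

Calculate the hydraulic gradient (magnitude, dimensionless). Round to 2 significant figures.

0.0049

∂h/∂x = (254.9 − 255.0) / (-175 − 0) = +0.0005714
∂h/∂y = (255.8 − 255.0) / (-165 − 0) = -0.004848
|∇h| = √(0.0005714² + -0.004848²) = 0.004882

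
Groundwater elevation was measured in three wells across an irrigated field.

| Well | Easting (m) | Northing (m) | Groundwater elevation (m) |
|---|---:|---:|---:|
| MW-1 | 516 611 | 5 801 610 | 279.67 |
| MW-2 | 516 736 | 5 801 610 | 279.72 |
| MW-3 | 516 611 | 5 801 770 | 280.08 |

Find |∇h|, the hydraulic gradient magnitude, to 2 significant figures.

∂h/∂x = (279.72 − 279.67) / (516736 − 516611) = +0.0004000
∂h/∂y = (280.08 − 279.67) / (5801770 − 5801610) = +0.002562
|∇h| = √(0.0004000² + 0.002562²) = 0.002593

0.0026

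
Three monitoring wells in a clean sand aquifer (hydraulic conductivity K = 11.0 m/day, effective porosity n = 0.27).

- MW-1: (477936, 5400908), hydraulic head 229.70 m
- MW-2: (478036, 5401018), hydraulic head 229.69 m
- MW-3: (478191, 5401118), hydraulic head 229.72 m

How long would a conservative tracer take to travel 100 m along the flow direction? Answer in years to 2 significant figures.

7.6 years

Taking MW-1 as reference: MW-2−MW-1 = (100, 110, -0.01); MW-3−MW-1 = (255, 210, +0.02).
Solve a·Δx + b·Δy = Δh: det = 100·210 − 255·110 = -7050.
∂h/∂x = [(-0.01)·210 − (+0.02)·110] / -7050 = +0.0006099
∂h/∂y = [100·(+0.02) − 255·(-0.01)] / -7050 = -0.0006454
|∇h| = √(0.0006099² + -0.0006454²) = 0.000888
Seepage velocity v = K·i/n = 11.0 × 0.000888 / 0.27 = 0.03618 m/day.
t = 100 / 0.03618 = 2764 days = 7.57 years.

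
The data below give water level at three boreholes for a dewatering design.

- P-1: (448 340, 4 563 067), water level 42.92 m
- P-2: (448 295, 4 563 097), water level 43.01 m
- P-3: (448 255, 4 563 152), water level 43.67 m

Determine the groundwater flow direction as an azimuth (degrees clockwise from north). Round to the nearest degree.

Taking P-1 as reference: P-2−P-1 = (-45, 30, +0.09); P-3−P-1 = (-85, 85, +0.75).
Determinant of the coordinate differences = (-45)·85 − (-85)·30 = -1275.
∂h/∂x = [(+0.09)·85 − (+0.75)·30] / -1275 = +0.01165
∂h/∂y = [(-45)·(+0.75) − (-85)·(+0.09)] / -1275 = +0.02047
Flow direction (−∇h) has components (-0.01165 E, -0.02047 N).
Azimuth = atan2(E, N) = atan2(-0.01165, -0.02047) = 209.6° ≈ 210°.

210°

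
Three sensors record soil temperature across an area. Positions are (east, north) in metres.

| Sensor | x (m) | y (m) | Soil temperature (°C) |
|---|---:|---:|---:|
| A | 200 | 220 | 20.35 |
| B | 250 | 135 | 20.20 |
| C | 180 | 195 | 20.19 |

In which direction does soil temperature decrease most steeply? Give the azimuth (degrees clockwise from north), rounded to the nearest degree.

222°

Taking A as reference: B−A = (50, -85, -0.15); C−A = (-20, -25, -0.16).
Determinant of the coordinate differences = 50·(-25) − (-20)·(-85) = -2950.
∂T/∂x = [(-0.15)·(-25) − (-0.16)·(-85)] / -2950 = +0.003339
∂T/∂y = [50·(-0.16) − (-20)·(-0.15)] / -2950 = +0.003729
Steepest decrease is along −∇f: components (-0.003339 E, -0.003729 N).
Azimuth = atan2(-0.003339, -0.003729) = 221.8° ≈ 222°.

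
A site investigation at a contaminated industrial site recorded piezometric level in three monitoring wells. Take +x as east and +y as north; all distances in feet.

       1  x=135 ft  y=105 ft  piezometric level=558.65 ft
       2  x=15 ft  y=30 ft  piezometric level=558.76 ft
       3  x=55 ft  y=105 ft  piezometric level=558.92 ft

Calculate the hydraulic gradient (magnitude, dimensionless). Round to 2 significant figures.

Three-point gradient (reference 1): Δ to 2 = (-120, -75, +0.11), Δ to 3 = (-80, 0, +0.27).
∂h/∂x = -0.003375, ∂h/∂y = +0.003933 (det = -6000).
|∇h| = √(-0.003375² + 0.003933²) = 0.005183

0.0052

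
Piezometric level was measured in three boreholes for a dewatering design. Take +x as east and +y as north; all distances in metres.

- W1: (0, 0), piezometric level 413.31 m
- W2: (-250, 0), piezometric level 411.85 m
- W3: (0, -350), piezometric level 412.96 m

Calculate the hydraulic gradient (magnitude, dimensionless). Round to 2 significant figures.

0.0059

∂h/∂x = (411.85 − 413.31) / (-250 − 0) = +0.005840
∂h/∂y = (412.96 − 413.31) / (-350 − 0) = +0.001000
|∇h| = √(0.005840² + 0.001000²) = 0.005925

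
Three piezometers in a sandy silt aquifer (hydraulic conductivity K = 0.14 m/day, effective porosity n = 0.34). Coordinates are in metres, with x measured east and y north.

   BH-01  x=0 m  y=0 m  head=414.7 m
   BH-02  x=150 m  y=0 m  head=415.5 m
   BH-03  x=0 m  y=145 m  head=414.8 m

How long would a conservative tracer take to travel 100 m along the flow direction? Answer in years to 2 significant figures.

∂h/∂x = (415.5 − 414.7) / (150 − 0) = +0.005333
∂h/∂y = (414.8 − 414.7) / (145 − 0) = +0.0006897
|∇h| = √(0.005333² + 0.0006897²) = 0.005377
Seepage velocity v = K·i/n = 0.14 × 0.005377 / 0.34 = 0.002214 m/day.
t = 100 / 0.002214 = 4.517e+04 days = 124 years.

120 years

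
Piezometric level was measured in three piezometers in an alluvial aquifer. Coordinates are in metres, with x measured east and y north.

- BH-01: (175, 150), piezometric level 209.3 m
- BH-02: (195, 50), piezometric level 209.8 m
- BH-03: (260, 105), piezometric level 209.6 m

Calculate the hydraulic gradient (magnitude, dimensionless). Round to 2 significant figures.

0.0049

Differences from BH-01: to BH-02 (Δx, Δy, Δh) = (20, -100, +0.5); to BH-03 = (85, -45, +0.3).
Solve a·Δx + b·Δy = Δh: det = 20·(-45) − 85·(-100) = 7600.
∂h/∂x = [(+0.5)·(-45) − (+0.3)·(-100)] / 7600 = +0.0009868
∂h/∂y = [20·(+0.3) − 85·(+0.5)] / 7600 = -0.004803
|∇h| = √(0.0009868² + -0.004803²) = 0.004903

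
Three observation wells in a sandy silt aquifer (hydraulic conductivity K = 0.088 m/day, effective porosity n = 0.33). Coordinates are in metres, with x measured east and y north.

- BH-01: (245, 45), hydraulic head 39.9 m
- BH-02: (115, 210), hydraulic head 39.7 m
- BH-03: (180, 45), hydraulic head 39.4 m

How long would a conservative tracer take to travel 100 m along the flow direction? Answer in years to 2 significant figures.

110 years

Taking BH-01 as reference: BH-02−BH-01 = (-130, 165, -0.2); BH-03−BH-01 = (-65, 0, -0.5).
Solve a·Δx + b·Δy = Δh: det = (-130)·0 − (-65)·165 = 10725.
∂h/∂x = [(-0.2)·0 − (-0.5)·165] / 10725 = +0.007692
∂h/∂y = [(-130)·(-0.5) − (-65)·(-0.2)] / 10725 = +0.004848
|∇h| = √(0.007692² + 0.004848²) = 0.009092
Seepage velocity v = K·i/n = 0.088 × 0.009092 / 0.33 = 0.002425 m/day.
t = 100 / 0.002425 = 4.124e+04 days = 113 years.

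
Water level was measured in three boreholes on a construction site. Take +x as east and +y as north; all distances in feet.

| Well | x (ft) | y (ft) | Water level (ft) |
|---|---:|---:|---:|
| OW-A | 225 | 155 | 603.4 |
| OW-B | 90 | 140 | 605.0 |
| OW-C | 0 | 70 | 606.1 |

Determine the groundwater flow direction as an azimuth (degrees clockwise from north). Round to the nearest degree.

087°

Differences from OW-A: to OW-B (Δx, Δy, Δh) = (-135, -15, +1.6); to OW-C = (-225, -85, +2.7).
Determinant of the coordinate differences = (-135)·(-85) − (-225)·(-15) = 8100.
∂h/∂x = [(+1.6)·(-85) − (+2.7)·(-15)] / 8100 = -0.01179
∂h/∂y = [(-135)·(+2.7) − (-225)·(+1.6)] / 8100 = -0.0005556
Flow direction (−∇h) has components (+0.01179 E, +0.0005556 N).
Azimuth = atan2(E, N) = atan2(+0.01179, +0.0005556) = 87.3° ≈ 087°.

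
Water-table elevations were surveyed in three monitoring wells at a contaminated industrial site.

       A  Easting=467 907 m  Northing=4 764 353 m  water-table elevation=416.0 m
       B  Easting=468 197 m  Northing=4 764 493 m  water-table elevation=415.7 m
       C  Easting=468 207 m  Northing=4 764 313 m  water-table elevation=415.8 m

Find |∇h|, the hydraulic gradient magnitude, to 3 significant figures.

0.000956

Differences from A: to B (Δx, Δy, Δh) = (290, 140, -0.3); to C = (300, -40, -0.2).
Determinant of the coordinate differences = 290·(-40) − 300·140 = -53600.
∂h/∂x = [(-0.3)·(-40) − (-0.2)·140] / -53600 = -0.0007463
∂h/∂y = [290·(-0.2) − 300·(-0.3)] / -53600 = -0.0005970
|∇h| = √(-0.0007463² + -0.0005970²) = 0.0009557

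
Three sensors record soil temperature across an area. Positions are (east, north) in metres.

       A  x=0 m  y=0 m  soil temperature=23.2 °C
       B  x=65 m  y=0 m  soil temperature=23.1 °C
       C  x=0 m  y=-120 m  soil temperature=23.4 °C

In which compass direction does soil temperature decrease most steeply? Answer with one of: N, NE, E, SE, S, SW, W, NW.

NE

∂T/∂x = (23.1 − 23.2) / (65 − 0) = -0.001538
∂T/∂y = (23.4 − 23.2) / (-120 − 0) = -0.001667
Steepest decrease is along −∇f = (+0.001538 E, +0.001667 N) → northeast.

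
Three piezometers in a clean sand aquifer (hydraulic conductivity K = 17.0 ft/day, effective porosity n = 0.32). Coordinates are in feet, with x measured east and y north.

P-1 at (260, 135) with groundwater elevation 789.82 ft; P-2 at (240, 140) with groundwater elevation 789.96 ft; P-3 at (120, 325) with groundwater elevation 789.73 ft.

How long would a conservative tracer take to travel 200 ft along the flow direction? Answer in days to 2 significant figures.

Three-point gradient (reference P-1): Δ to P-2 = (-20, 5, +0.14), Δ to P-3 = (-140, 190, -0.09).
∂h/∂x = -0.008726, ∂h/∂y = -0.006903 (det = -3100).
|∇h| = √(-0.008726² + -0.006903²) = 0.01113
Seepage velocity v = K·i/n = 17.0 × 0.01113 / 0.32 = 0.5913 ft/day.
t = 200 / 0.5913 = 338.2 days.

340 days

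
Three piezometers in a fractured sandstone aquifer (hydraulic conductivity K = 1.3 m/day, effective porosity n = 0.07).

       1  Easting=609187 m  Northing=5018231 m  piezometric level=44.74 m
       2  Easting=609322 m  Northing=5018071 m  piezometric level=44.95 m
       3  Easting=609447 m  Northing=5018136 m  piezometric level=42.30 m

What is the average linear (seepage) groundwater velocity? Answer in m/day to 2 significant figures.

With h = a·x + b·y + c and 1 as origin, the differences give:
  135·a + (-160)·b = +0.21
  260·a + (-95)·b = -2.44
Eliminate b (×(-95) and ×(-160), subtract): 28775·a = -410.350 → a = ∂h/∂x = -0.01426
Back-substitute: b = ∂h/∂y = -0.01334.
|∇h| = √(-0.01426² + -0.01334²) = 0.01953
Seepage velocity v = K·i/n = 1.3 × 0.01953 / 0.07 = 0.3627 m/day.

0.36 m/day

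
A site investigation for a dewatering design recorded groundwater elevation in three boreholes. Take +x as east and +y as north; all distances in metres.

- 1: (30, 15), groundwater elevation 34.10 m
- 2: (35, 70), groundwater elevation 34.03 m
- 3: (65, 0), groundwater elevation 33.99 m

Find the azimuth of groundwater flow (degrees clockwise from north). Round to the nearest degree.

075°

Differences from 1: to 2 (Δx, Δy, Δh) = (5, 55, -0.07); to 3 = (35, -15, -0.11).
Determinant of the coordinate differences = 5·(-15) − 35·55 = -2000.
∂h/∂x = [(-0.07)·(-15) − (-0.11)·55] / -2000 = -0.003550
∂h/∂y = [5·(-0.11) − 35·(-0.07)] / -2000 = -0.0009500
Flow direction (−∇h) has components (+0.003550 E, +0.0009500 N).
Azimuth = atan2(E, N) = atan2(+0.003550, +0.0009500) = 75.0° ≈ 075°.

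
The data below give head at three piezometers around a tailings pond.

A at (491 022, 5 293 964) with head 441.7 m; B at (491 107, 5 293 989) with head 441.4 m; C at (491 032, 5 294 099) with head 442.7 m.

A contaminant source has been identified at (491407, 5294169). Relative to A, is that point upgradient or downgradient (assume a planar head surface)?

Differences from A: to B (Δx, Δy, Δh) = (85, 25, -0.3); to C = (10, 135, +1.0).
Solve a·Δx + b·Δy = Δh: det = 85·135 − 10·25 = 11225.
∂h/∂x = [(-0.3)·135 − (+1.0)·25] / 11225 = -0.005835
∂h/∂y = [85·(+1.0) − 10·(-0.3)] / 11225 = +0.007840
Head at (491407, 5294169) = 441.7 + (-0.005835)·(385) + (+0.007840)·(205) = 441.06 m.
That is lower than the 441.7 m at A, so the point is downgradient.

downgradient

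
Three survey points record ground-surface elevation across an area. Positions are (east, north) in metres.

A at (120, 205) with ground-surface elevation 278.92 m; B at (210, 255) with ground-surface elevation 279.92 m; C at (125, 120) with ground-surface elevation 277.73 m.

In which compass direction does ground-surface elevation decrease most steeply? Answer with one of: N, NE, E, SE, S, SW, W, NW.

S

Three-point gradient (reference A): Δ to B = (90, 50, +1.00), Δ to C = (5, -85, -1.19).
∂z/∂x = +0.003228, ∂z/∂y = +0.01419 (det = -7900).
Steepest decrease is along −∇f = (-0.003228 E, -0.01419 N) → south.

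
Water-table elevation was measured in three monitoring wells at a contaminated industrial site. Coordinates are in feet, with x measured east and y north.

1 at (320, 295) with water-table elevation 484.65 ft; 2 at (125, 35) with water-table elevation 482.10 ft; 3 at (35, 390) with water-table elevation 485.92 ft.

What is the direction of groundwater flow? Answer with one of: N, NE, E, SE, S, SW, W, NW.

S

Three-point gradient (reference 1): Δ to 2 = (-195, -260, -2.55), Δ to 3 = (-285, 95, +1.27).
∂h/∂x = -0.0009495, ∂h/∂y = +0.01052 (det = -92625).
Flow = −∇h = (+0.0009495 east, -0.01052 north), which points south.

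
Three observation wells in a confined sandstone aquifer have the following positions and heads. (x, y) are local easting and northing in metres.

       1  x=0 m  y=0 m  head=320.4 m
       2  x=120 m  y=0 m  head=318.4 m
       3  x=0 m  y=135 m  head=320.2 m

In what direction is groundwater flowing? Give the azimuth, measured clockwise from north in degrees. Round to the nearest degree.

085°

∂h/∂x = (318.4 − 320.4) / (120 − 0) = -0.01667
∂h/∂y = (320.2 − 320.4) / (135 − 0) = -0.001481
Flow direction (−∇h) has components (+0.01667 E, +0.001481 N).
Azimuth = atan2(E, N) = atan2(+0.01667, +0.001481) = 84.9° ≈ 085°.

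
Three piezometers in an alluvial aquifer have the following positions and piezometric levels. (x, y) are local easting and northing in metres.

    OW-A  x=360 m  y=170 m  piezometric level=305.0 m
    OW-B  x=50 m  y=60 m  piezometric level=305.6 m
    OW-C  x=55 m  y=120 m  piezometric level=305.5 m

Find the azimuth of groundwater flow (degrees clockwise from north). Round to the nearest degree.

042°

Differences from OW-A: to OW-B (Δx, Δy, Δh) = (-310, -110, +0.6); to OW-C = (-305, -50, +0.5).
Determinant of the coordinate differences = (-310)·(-50) − (-305)·(-110) = -18050.
∂h/∂x = [(+0.6)·(-50) − (+0.5)·(-110)] / -18050 = -0.001385
∂h/∂y = [(-310)·(+0.5) − (-305)·(+0.6)] / -18050 = -0.001551
Flow direction (−∇h) has components (+0.001385 E, +0.001551 N).
Azimuth = atan2(E, N) = atan2(+0.001385, +0.001551) = 41.8° ≈ 042°.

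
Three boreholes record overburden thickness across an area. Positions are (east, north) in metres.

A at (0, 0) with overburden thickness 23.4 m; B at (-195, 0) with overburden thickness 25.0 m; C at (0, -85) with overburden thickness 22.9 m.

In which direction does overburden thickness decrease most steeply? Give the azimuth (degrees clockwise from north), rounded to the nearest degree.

∂d/∂x = (25.0 − 23.4) / (-195 − 0) = -0.008205
∂d/∂y = (22.9 − 23.4) / (-85 − 0) = +0.005882
Steepest decrease is along −∇f: components (+0.008205 E, -0.005882 N).
Azimuth = atan2(+0.008205, -0.005882) = 125.6° ≈ 126°.

126°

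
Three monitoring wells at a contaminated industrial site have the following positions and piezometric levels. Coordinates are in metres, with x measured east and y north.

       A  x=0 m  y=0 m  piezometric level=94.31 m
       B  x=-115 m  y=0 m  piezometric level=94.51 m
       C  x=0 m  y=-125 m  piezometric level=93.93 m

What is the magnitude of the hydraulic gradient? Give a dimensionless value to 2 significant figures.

∂h/∂x = (94.51 − 94.31) / (-115 − 0) = -0.001739
∂h/∂y = (93.93 − 94.31) / (-125 − 0) = +0.003040
|∇h| = √(-0.001739² + 0.003040²) = 0.003502

0.0035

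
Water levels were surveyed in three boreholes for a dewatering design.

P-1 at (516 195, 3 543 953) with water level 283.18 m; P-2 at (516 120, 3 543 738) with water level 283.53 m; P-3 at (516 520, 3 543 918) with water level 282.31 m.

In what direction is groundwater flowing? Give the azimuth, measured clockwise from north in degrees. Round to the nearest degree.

076°

Differences from P-1: to P-2 (Δx, Δy, Δh) = (-75, -215, +0.35); to P-3 = (325, -35, -0.87).
Solve a·Δx + b·Δy = Δh: det = (-75)·(-35) − 325·(-215) = 72500.
∂h/∂x = [(+0.35)·(-35) − (-0.87)·(-215)] / 72500 = -0.002749
∂h/∂y = [(-75)·(-0.87) − 325·(+0.35)] / 72500 = -0.0006690
Flow direction (−∇h) has components (+0.002749 E, +0.0006690 N).
Azimuth = atan2(E, N) = atan2(+0.002749, +0.0006690) = 76.3° ≈ 076°.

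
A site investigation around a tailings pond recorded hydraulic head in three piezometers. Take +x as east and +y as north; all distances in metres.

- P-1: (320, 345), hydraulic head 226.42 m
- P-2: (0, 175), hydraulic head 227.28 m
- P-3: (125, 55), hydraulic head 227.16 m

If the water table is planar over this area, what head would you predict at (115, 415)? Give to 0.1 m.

226.8 m

Differences from P-1: to P-2 (Δx, Δy, Δh) = (-320, -170, +0.86); to P-3 = (-195, -290, +0.74).
Solve a·Δx + b·Δy = Δh: det = (-320)·(-290) − (-195)·(-170) = 59650.
∂h/∂x = [(+0.86)·(-290) − (+0.74)·(-170)] / 59650 = -0.002072
∂h/∂y = [(-320)·(+0.74) − (-195)·(+0.86)] / 59650 = -0.001158
h(115, 415) = 226.42 + (-0.002072)·(-205) + (-0.001158)·(70) = 226.42 +0.425 -0.081 = 226.764 m.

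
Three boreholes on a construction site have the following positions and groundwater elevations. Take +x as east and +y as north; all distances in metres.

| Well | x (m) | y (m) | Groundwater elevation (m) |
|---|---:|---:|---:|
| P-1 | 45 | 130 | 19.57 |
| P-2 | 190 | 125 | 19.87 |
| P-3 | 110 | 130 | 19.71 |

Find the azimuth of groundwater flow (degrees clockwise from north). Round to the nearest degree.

221°

Three-point gradient (reference P-1): Δ to P-2 = (145, -5, +0.30), Δ to P-3 = (65, 0, +0.14).
∂h/∂x = +0.002154, ∂h/∂y = +0.002462 (det = 325).
Flow direction (−∇h) has components (-0.002154 E, -0.002462 N).
Azimuth = atan2(E, N) = atan2(-0.002154, -0.002462) = 221.2° ≈ 221°.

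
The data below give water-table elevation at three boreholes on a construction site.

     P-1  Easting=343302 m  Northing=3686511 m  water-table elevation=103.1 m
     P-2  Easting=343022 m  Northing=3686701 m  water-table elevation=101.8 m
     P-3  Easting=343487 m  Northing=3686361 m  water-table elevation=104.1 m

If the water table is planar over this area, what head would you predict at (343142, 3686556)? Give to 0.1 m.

Differences from P-1: to P-2 (Δx, Δy, Δh) = (-280, 190, -1.3); to P-3 = (185, -150, +1.0).
Determinant of the coordinate differences = (-280)·(-150) − 185·190 = 6850.
∂h/∂x = [(-1.3)·(-150) − (+1.0)·190] / 6850 = +0.0007299
∂h/∂y = [(-280)·(+1.0) − 185·(-1.3)] / 6850 = -0.005766
h(343142, 3686556) = 103.1 + (+0.0007299)·(-160) + (-0.005766)·(45) = 103.1 -0.117 -0.259 = 102.724 m.

102.7 m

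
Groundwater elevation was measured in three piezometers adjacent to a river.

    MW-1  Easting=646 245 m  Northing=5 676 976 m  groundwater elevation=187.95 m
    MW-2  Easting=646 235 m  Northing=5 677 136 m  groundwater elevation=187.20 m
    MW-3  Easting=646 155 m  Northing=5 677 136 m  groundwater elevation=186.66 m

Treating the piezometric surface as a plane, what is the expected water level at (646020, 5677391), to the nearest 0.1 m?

184.7 m

Differences from MW-1: to MW-2 (Δx, Δy, Δh) = (-10, 160, -0.75); to MW-3 = (-90, 160, -1.29).
Solve a·Δx + b·Δy = Δh: det = (-10)·160 − (-90)·160 = 12800.
∂h/∂x = [(-0.75)·160 − (-1.29)·160] / 12800 = +0.006750
∂h/∂y = [(-10)·(-1.29) − (-90)·(-0.75)] / 12800 = -0.004266
h(646020, 5677391) = 187.95 + (+0.006750)·(-225) + (-0.004266)·(415) = 187.95 -1.519 -1.770 = 184.661 m.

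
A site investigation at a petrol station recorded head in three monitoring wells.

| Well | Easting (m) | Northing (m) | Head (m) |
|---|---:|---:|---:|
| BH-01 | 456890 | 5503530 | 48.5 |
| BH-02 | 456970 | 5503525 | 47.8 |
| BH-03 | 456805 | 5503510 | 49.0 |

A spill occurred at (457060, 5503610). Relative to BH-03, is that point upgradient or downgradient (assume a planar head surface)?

downgradient

Differences from BH-01: to BH-02 (Δx, Δy, Δh) = (80, -5, -0.7); to BH-03 = (-85, -20, +0.5).
Determinant of the coordinate differences = 80·(-20) − (-85)·(-5) = -2025.
∂h/∂x = [(-0.7)·(-20) − (+0.5)·(-5)] / -2025 = -0.008148
∂h/∂y = [80·(+0.5) − (-85)·(-0.7)] / -2025 = +0.009630
Head at (457060, 5503610) = 48.5 + (-0.008148)·(170) + (+0.009630)·(80) = 47.89 m.
That is lower than the 49.0 m at BH-03, so the point is downgradient.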